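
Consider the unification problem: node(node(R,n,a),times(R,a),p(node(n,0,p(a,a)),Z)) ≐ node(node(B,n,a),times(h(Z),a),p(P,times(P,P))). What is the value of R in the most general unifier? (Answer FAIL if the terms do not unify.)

h(times(node(n,0,p(a,a)),node(n,0,p(a,a))))

Decompose node/3: node(R,n,a) ≐ node(B,n,a),  times(R,a) ≐ times(h(Z),a),  p(node(n,0,p(a,a)),Z) ≐ p(P,times(P,P)).
Decompose node/3: R ≐ B,  n ≐ n,  a ≐ a.
Bind R := B; substituting into the one remaining equation that mentions R gives: times(B,a) ≐ times(h(Z),a).
Delete trivial equation n ≐ n.
Delete trivial equation a ≐ a.
Decompose times/2: B ≐ h(Z),  a ≐ a.
Bind B := h(Z); no other remaining equation mentions B. Substituting into the earlier binding gives R := h(Z).
Delete trivial equation a ≐ a.
Decompose p/2: node(n,0,p(a,a)) ≐ P,  Z ≐ times(P,P).
Bind P := node(n,0,p(a,a)); substituting into the remaining equation gives: Z ≐ times(node(n,0,p(a,a)),node(n,0,p(a,a))).
Bind Z := times(node(n,0,p(a,a)),node(n,0,p(a,a))). Substituting into the earlier bindings gives R := h(times(node(n,0,p(a,a)),node(n,0,p(a,a)))), B := h(times(node(n,0,p(a,a)),node(n,0,p(a,a)))).
MGU = { R -> h(times(node(n,0,p(a,a)),node(n,0,p(a,a)))), B -> h(times(node(n,0,p(a,a)),node(n,0,p(a,a)))), P -> node(n,0,p(a,a)), Z -> times(node(n,0,p(a,a)),node(n,0,p(a,a))) }, so R -> h(times(node(n,0,p(a,a)),node(n,0,p(a,a)))).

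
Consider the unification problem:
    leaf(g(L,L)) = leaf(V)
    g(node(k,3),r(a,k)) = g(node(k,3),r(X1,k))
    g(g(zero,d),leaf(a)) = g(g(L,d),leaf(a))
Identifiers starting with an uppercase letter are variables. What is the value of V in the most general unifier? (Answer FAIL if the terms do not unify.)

g(zero,zero)

Decompose leaf/1: g(L,L) = V.
Bind V := g(L,L); no other remaining equation mentions V.
Decompose g/2: node(k,3) = node(k,3),  r(a,k) = r(X1,k).
Delete trivial equation node(k,3) = node(k,3).
Decompose r/2: a = X1,  k = k.
Bind X1 := a; no other remaining equation mentions X1.
Delete trivial equation k = k.
Decompose g/2: g(zero,d) = g(L,d),  leaf(a) = leaf(a).
Decompose g/2: zero = L,  d = d.
Bind L := zero; no other remaining equation mentions L. Substituting into the earlier binding gives V := g(zero,zero).
Delete trivial equation d = d.
Delete trivial equation leaf(a) = leaf(a).
MGU = { V ↦ g(zero,zero), X1 ↦ a, L ↦ zero }, so V ↦ g(zero,zero).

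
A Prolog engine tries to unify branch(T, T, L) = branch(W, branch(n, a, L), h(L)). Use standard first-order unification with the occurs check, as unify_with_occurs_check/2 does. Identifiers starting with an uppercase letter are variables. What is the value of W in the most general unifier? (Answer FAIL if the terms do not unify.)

Decompose branch/3: T = W,  T = branch(n, a, L),  L = h(L).
Bind T := W; substituting into the one remaining equation that mentions T gives: W = branch(n, a, L).
Bind W := branch(n, a, L); no other remaining equation mentions W. Substituting into the earlier binding gives T := branch(n, a, L).
Occurs check fails: L occurs in h(L); the equation L = h(L) has no finite solution.

FAIL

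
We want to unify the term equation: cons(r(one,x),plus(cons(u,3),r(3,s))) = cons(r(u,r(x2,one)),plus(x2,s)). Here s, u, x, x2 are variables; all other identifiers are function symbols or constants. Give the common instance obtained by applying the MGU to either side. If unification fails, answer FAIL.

Decompose cons/2: r(one,x) = r(u,r(x2,one)),  plus(cons(u,3),r(3,s)) = plus(x2,s).
Decompose r/2: one = u,  x = r(x2,one).
Bind u := one; substituting into the one remaining equation that mentions u gives: plus(cons(one,3),r(3,s)) = plus(x2,s).
Bind x := r(x2,one); no other remaining equation mentions x.
Decompose plus/2: cons(one,3) = x2,  r(3,s) = s.
Bind x2 := cons(one,3); no other remaining equation mentions x2. Substituting into the earlier binding gives x := r(cons(one,3),one).
Occurs check fails: s occurs in r(3,s); the equation s = r(3,s) has no finite solution.

FAIL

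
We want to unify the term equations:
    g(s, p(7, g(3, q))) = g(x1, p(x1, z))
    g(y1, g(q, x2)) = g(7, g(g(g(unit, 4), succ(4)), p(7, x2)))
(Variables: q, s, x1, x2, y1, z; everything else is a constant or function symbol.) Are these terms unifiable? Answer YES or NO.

NO

Decompose g/2: s = x1,  p(7, g(3, q)) = p(x1, z).
Bind s := x1; no other remaining equation mentions s.
Decompose p/2: 7 = x1,  g(3, q) = z.
Bind x1 := 7; no other remaining equation mentions x1. Substituting into the earlier binding gives s := 7.
Bind z := g(3, q); no other remaining equation mentions z.
Decompose g/2: y1 = 7,  g(q, x2) = g(g(g(unit, 4), succ(4)), p(7, x2)).
Bind y1 := 7; no other remaining equation mentions y1.
Decompose g/2: q = g(g(unit, 4), succ(4)),  x2 = p(7, x2).
Bind q := g(g(unit, 4), succ(4)); no other remaining equation mentions q. Substituting into the earlier binding gives z := g(3, g(g(unit, 4), succ(4))).
Occurs check fails: x2 occurs in p(7, x2); the equation x2 = p(7, x2) has no finite solution.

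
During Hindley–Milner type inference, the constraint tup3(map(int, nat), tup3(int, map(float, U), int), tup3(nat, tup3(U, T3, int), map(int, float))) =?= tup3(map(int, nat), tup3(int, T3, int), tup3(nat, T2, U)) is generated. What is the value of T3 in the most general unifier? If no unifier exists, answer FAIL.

map(float, map(int, float))

Decompose tup3/3: map(int, nat) =?= map(int, nat),  tup3(int, map(float, U), int) =?= tup3(int, T3, int),  tup3(nat, tup3(U, T3, int), map(int, float)) =?= tup3(nat, T2, U).
Delete trivial equation map(int, nat) =?= map(int, nat).
Decompose tup3/3: int =?= int,  map(float, U) =?= T3,  int =?= int.
Delete trivial equation int =?= int.
Bind T3 := map(float, U); substituting into the one remaining equation that mentions T3 gives: tup3(nat, tup3(U, map(float, U), int), map(int, float)) =?= tup3(nat, T2, U).
Delete trivial equation int =?= int.
Decompose tup3/3: nat =?= nat,  tup3(U, map(float, U), int) =?= T2,  map(int, float) =?= U.
Delete trivial equation nat =?= nat.
Bind T2 := tup3(U, map(float, U), int); no other remaining equation mentions T2.
Bind U := map(int, float). Substituting into the earlier bindings gives T3 := map(float, map(int, float)), T2 := tup3(map(int, float), map(float, map(int, float)), int).
MGU = { T3 -> map(float, map(int, float)), T2 -> tup3(map(int, float), map(float, map(int, float)), int), U -> map(int, float) }, so T3 -> map(float, map(int, float)).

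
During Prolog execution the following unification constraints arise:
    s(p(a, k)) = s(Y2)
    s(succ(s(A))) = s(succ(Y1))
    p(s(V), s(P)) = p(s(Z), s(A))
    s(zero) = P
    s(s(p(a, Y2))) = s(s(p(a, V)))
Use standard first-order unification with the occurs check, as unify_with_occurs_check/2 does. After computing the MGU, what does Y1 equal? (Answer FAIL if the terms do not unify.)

Decompose s/1: p(a, k) = Y2.
Bind Y2 := p(a, k); substituting into the one remaining equation that mentions Y2 gives: s(s(p(a, p(a, k)))) = s(s(p(a, V))).
Decompose s/1: succ(s(A)) = succ(Y1).
Decompose succ/1: s(A) = Y1.
Bind Y1 := s(A); no other remaining equation mentions Y1.
Decompose p/2: s(V) = s(Z),  s(P) = s(A).
Decompose s/1: V = Z.
Bind V := Z; substituting into the one remaining equation that mentions V gives: s(s(p(a, p(a, k)))) = s(s(p(a, Z))).
Decompose s/1: P = A.
Bind P := A; substituting into the one remaining equation that mentions P gives: s(zero) = A.
Bind A := s(zero); no other remaining equation mentions A. Substituting into the earlier bindings gives Y1 := s(s(zero)), P := s(zero).
Decompose s/1: s(p(a, p(a, k))) = s(p(a, Z)).
Decompose s/1: p(a, p(a, k)) = p(a, Z).
Decompose p/2: a = a,  p(a, k) = Z.
Delete trivial equation a = a.
Bind Z := p(a, k). Substituting into the earlier binding gives V := p(a, k).
MGU = { Y2 ↦ p(a, k), Y1 ↦ s(s(zero)), V ↦ p(a, k), P ↦ s(zero), A ↦ s(zero), Z ↦ p(a, k) }, so Y1 ↦ s(s(zero)).

s(s(zero))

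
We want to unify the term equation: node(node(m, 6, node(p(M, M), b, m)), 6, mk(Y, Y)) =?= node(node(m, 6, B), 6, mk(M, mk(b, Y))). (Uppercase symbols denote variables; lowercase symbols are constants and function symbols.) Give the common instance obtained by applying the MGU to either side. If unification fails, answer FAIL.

Decompose node/3: node(m, 6, node(p(M, M), b, m)) =?= node(m, 6, B),  6 =?= 6,  mk(Y, Y) =?= mk(M, mk(b, Y)).
Decompose node/3: m =?= m,  6 =?= 6,  node(p(M, M), b, m) =?= B.
Delete trivial equation m =?= m.
Delete trivial equation 6 =?= 6.
Bind B := node(p(M, M), b, m); no other remaining equation mentions B.
Delete trivial equation 6 =?= 6.
Decompose mk/2: Y =?= M,  Y =?= mk(b, Y).
Bind Y := M; substituting into the remaining equation gives: M =?= mk(b, M).
Occurs check fails: M occurs in mk(b, M); the equation M =?= mk(b, M) has no finite solution.

FAIL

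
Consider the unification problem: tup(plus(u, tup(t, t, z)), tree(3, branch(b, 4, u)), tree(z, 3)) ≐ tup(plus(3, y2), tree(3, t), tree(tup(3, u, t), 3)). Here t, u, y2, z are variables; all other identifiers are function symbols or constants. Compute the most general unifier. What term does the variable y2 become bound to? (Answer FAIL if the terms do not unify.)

tup(branch(b, 4, 3), branch(b, 4, 3), tup(3, 3, branch(b, 4, 3)))

Decompose tup/3: plus(u, tup(t, t, z)) ≐ plus(3, y2),  tree(3, branch(b, 4, u)) ≐ tree(3, t),  tree(z, 3) ≐ tree(tup(3, u, t), 3).
Decompose plus/2: u ≐ 3,  tup(t, t, z) ≐ y2.
Bind u := 3; substituting into the 2 remaining equations that mention u gives: tree(3, branch(b, 4, 3)) ≐ tree(3, t),  tree(z, 3) ≐ tree(tup(3, 3, t), 3).
Bind y2 := tup(t, t, z); no other remaining equation mentions y2.
Decompose tree/2: 3 ≐ 3,  branch(b, 4, 3) ≐ t.
Delete trivial equation 3 ≐ 3.
Bind t := branch(b, 4, 3); substituting into the remaining equation gives: tree(z, 3) ≐ tree(tup(3, 3, branch(b, 4, 3)), 3). Substituting into the earlier binding gives y2 := tup(branch(b, 4, 3), branch(b, 4, 3), z).
Decompose tree/2: z ≐ tup(3, 3, branch(b, 4, 3)),  3 ≐ 3.
Bind z := tup(3, 3, branch(b, 4, 3)); no other remaining equation mentions z. Substituting into the earlier binding gives y2 := tup(branch(b, 4, 3), branch(b, 4, 3), tup(3, 3, branch(b, 4, 3))).
Delete trivial equation 3 ≐ 3.
MGU = { u := 3, y2 := tup(branch(b, 4, 3), branch(b, 4, 3), tup(3, 3, branch(b, 4, 3))), t := branch(b, 4, 3), z := tup(3, 3, branch(b, 4, 3)) }, so y2 := tup(branch(b, 4, 3), branch(b, 4, 3), tup(3, 3, branch(b, 4, 3))).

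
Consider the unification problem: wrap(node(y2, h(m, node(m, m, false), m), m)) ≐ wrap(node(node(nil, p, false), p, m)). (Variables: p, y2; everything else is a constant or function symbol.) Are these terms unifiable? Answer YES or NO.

Decompose wrap/1: node(y2, h(m, node(m, m, false), m), m) ≐ node(node(nil, p, false), p, m).
Decompose node/3: y2 ≐ node(nil, p, false),  h(m, node(m, m, false), m) ≐ p,  m ≐ m.
Bind y2 := node(nil, p, false); no other remaining equation mentions y2.
Bind p := h(m, node(m, m, false), m); no other remaining equation mentions p. Substituting into the earlier binding gives y2 := node(nil, h(m, node(m, m, false), m), false).
Delete trivial equation m ≐ m.
No equations remain and no clash or occurs-check failure arose, so a unifier exists.

YES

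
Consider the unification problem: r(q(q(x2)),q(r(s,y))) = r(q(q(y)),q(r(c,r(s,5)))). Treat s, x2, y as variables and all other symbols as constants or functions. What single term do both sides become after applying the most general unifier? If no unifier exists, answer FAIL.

Decompose r/2: q(q(x2)) = q(q(y)),  q(r(s,y)) = q(r(c,r(s,5))).
Decompose q/1: q(x2) = q(y).
Decompose q/1: x2 = y.
Bind x2 := y; no other remaining equation mentions x2.
Decompose q/1: r(s,y) = r(c,r(s,5)).
Decompose r/2: s = c,  y = r(s,5).
Bind s := c; substituting into the remaining equation gives: y = r(c,5).
Bind y := r(c,5). Substituting into the earlier binding gives x2 := r(c,5).
Applying the MGU to either side gives r(q(q(r(c,5))),q(r(c,r(c,5)))).

r(q(q(r(c,5))),q(r(c,r(c,5))))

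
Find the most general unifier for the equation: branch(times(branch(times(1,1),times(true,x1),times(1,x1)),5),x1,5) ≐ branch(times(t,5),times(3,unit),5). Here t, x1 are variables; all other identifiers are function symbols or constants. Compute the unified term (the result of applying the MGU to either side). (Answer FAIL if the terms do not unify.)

branch(times(branch(times(1,1),times(true,times(3,unit)),times(1,times(3,unit))),5),times(3,unit),5)

Decompose branch/3: times(branch(times(1,1),times(true,x1),times(1,x1)),5) ≐ times(t,5),  x1 ≐ times(3,unit),  5 ≐ 5.
Decompose times/2: branch(times(1,1),times(true,x1),times(1,x1)) ≐ t,  5 ≐ 5.
Bind t := branch(times(1,1),times(true,x1),times(1,x1)); no other remaining equation mentions t.
Delete trivial equation 5 ≐ 5.
Bind x1 := times(3,unit); no other remaining equation mentions x1. Substituting into the earlier binding gives t := branch(times(1,1),times(true,times(3,unit)),times(1,times(3,unit))).
Delete trivial equation 5 ≐ 5.
Applying the MGU to either side gives branch(times(branch(times(1,1),times(true,times(3,unit)),times(1,times(3,unit))),5),times(3,unit),5).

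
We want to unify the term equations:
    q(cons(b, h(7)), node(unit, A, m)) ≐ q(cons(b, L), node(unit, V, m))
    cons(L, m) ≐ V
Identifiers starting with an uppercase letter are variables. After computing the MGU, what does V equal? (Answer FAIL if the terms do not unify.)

cons(h(7), m)

Decompose q/2: cons(b, h(7)) ≐ cons(b, L),  node(unit, A, m) ≐ node(unit, V, m).
Decompose cons/2: b ≐ b,  h(7) ≐ L.
Delete trivial equation b ≐ b.
Bind L := h(7); substituting into the one remaining equation that mentions L gives: cons(h(7), m) ≐ V.
Decompose node/3: unit ≐ unit,  A ≐ V,  m ≐ m.
Delete trivial equation unit ≐ unit.
Bind A := V; no other remaining equation mentions A.
Delete trivial equation m ≐ m.
Bind V := cons(h(7), m). Substituting into the earlier binding gives A := cons(h(7), m).
MGU = { L := h(7), A := cons(h(7), m), V := cons(h(7), m) }, so V := cons(h(7), m).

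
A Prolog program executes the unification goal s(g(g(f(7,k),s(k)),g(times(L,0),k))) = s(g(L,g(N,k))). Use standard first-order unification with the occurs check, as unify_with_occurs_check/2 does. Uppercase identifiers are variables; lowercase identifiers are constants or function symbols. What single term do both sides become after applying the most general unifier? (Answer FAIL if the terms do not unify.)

Decompose s/1: g(g(f(7,k),s(k)),g(times(L,0),k)) = g(L,g(N,k)).
Decompose g/2: g(f(7,k),s(k)) = L,  g(times(L,0),k) = g(N,k).
Bind L := g(f(7,k),s(k)); substituting into the remaining equation gives: g(times(g(f(7,k),s(k)),0),k) = g(N,k).
Decompose g/2: times(g(f(7,k),s(k)),0) = N,  k = k.
Bind N := times(g(f(7,k),s(k)),0); no other remaining equation mentions N.
Delete trivial equation k = k.
Applying the MGU to either side gives s(g(g(f(7,k),s(k)),g(times(g(f(7,k),s(k)),0),k))).

s(g(g(f(7,k),s(k)),g(times(g(f(7,k),s(k)),0),k)))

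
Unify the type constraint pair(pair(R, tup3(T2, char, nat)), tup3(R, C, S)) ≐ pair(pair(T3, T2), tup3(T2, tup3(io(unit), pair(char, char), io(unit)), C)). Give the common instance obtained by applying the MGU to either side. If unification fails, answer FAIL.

FAIL

Decompose pair/2: pair(R, tup3(T2, char, nat)) ≐ pair(T3, T2),  tup3(R, C, S) ≐ tup3(T2, tup3(io(unit), pair(char, char), io(unit)), C).
Decompose pair/2: R ≐ T3,  tup3(T2, char, nat) ≐ T2.
Bind R := T3; substituting into the one remaining equation that mentions R gives: tup3(T3, C, S) ≐ tup3(T2, tup3(io(unit), pair(char, char), io(unit)), C).
Occurs check fails: T2 occurs in tup3(T2, char, nat); the equation T2 ≐ tup3(T2, char, nat) has no finite solution.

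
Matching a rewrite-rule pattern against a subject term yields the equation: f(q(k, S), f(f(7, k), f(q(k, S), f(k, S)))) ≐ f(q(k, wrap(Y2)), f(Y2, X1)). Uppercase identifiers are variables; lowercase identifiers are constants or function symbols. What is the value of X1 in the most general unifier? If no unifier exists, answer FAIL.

f(q(k, wrap(f(7, k))), f(k, wrap(f(7, k))))

Decompose f/2: q(k, S) ≐ q(k, wrap(Y2)),  f(f(7, k), f(q(k, S), f(k, S))) ≐ f(Y2, X1).
Decompose q/2: k ≐ k,  S ≐ wrap(Y2).
Delete trivial equation k ≐ k.
Bind S := wrap(Y2); substituting into the remaining equation gives: f(f(7, k), f(q(k, wrap(Y2)), f(k, wrap(Y2)))) ≐ f(Y2, X1).
Decompose f/2: f(7, k) ≐ Y2,  f(q(k, wrap(Y2)), f(k, wrap(Y2))) ≐ X1.
Bind Y2 := f(7, k); substituting into the remaining equation gives: f(q(k, wrap(f(7, k))), f(k, wrap(f(7, k)))) ≐ X1. Substituting into the earlier binding gives S := wrap(f(7, k)).
Bind X1 := f(q(k, wrap(f(7, k))), f(k, wrap(f(7, k)))).
MGU = { S := wrap(f(7, k)), Y2 := f(7, k), X1 := f(q(k, wrap(f(7, k))), f(k, wrap(f(7, k)))) }, so X1 := f(q(k, wrap(f(7, k))), f(k, wrap(f(7, k)))).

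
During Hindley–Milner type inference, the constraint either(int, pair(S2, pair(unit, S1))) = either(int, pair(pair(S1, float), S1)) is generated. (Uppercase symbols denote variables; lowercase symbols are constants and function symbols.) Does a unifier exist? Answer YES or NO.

NO

Decompose either/2: int = int,  pair(S2, pair(unit, S1)) = pair(pair(S1, float), S1).
Delete trivial equation int = int.
Decompose pair/2: S2 = pair(S1, float),  pair(unit, S1) = S1.
Bind S2 := pair(S1, float); no other remaining equation mentions S2.
Occurs check fails: S1 occurs in pair(unit, S1); the equation S1 = pair(unit, S1) has no finite solution.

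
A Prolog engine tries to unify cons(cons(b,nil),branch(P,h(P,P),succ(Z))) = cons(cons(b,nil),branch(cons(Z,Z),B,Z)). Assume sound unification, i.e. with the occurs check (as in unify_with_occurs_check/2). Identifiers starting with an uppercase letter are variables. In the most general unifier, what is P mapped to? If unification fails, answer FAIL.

FAIL

Decompose cons/2: cons(b,nil) = cons(b,nil),  branch(P,h(P,P),succ(Z)) = branch(cons(Z,Z),B,Z).
Delete trivial equation cons(b,nil) = cons(b,nil).
Decompose branch/3: P = cons(Z,Z),  h(P,P) = B,  succ(Z) = Z.
Bind P := cons(Z,Z); substituting into the one remaining equation that mentions P gives: h(cons(Z,Z),cons(Z,Z)) = B.
Bind B := h(cons(Z,Z),cons(Z,Z)); no other remaining equation mentions B.
Occurs check fails: Z occurs in succ(Z); the equation Z = succ(Z) has no finite solution.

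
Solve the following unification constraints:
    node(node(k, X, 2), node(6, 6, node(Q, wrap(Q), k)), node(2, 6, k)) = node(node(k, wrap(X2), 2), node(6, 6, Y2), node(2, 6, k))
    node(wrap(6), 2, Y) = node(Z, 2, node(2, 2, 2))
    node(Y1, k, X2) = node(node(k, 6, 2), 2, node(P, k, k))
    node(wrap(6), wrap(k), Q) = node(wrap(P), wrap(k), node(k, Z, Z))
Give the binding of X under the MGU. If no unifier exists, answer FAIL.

Decompose node/3: node(k, X, 2) = node(k, wrap(X2), 2),  node(6, 6, node(Q, wrap(Q), k)) = node(6, 6, Y2),  node(2, 6, k) = node(2, 6, k).
Decompose node/3: k = k,  X = wrap(X2),  2 = 2.
Delete trivial equation k = k.
Bind X := wrap(X2); no other remaining equation mentions X.
Delete trivial equation 2 = 2.
Decompose node/3: 6 = 6,  6 = 6,  node(Q, wrap(Q), k) = Y2.
Delete trivial equation 6 = 6.
Delete trivial equation 6 = 6.
Bind Y2 := node(Q, wrap(Q), k); no other remaining equation mentions Y2.
Delete trivial equation node(2, 6, k) = node(2, 6, k).
Decompose node/3: wrap(6) = Z,  2 = 2,  Y = node(2, 2, 2).
Bind Z := wrap(6); substituting into the one remaining equation that mentions Z gives: node(wrap(6), wrap(k), Q) = node(wrap(P), wrap(k), node(k, wrap(6), wrap(6))).
Delete trivial equation 2 = 2.
Bind Y := node(2, 2, 2); no other remaining equation mentions Y.
Decompose node/3: Y1 = node(k, 6, 2),  k = 2,  X2 = node(P, k, k).
Bind Y1 := node(k, 6, 2); no other remaining equation mentions Y1.
Clash: constants k and 2 differ; no unifier exists.

FAIL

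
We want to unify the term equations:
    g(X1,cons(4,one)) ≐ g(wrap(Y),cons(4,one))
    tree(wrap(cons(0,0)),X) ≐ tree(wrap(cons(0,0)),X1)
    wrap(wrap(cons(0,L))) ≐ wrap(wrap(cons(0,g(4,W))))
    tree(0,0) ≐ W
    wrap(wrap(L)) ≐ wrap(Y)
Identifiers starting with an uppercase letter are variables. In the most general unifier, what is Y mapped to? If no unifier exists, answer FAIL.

Decompose g/2: X1 ≐ wrap(Y),  cons(4,one) ≐ cons(4,one).
Bind X1 := wrap(Y); substituting into the one remaining equation that mentions X1 gives: tree(wrap(cons(0,0)),X) ≐ tree(wrap(cons(0,0)),wrap(Y)).
Delete trivial equation cons(4,one) ≐ cons(4,one).
Decompose tree/2: wrap(cons(0,0)) ≐ wrap(cons(0,0)),  X ≐ wrap(Y).
Delete trivial equation wrap(cons(0,0)) ≐ wrap(cons(0,0)).
Bind X := wrap(Y); no other remaining equation mentions X.
Decompose wrap/1: wrap(cons(0,L)) ≐ wrap(cons(0,g(4,W))).
Decompose wrap/1: cons(0,L) ≐ cons(0,g(4,W)).
Decompose cons/2: 0 ≐ 0,  L ≐ g(4,W).
Delete trivial equation 0 ≐ 0.
Bind L := g(4,W); substituting into the one remaining equation that mentions L gives: wrap(wrap(g(4,W))) ≐ wrap(Y).
Bind W := tree(0,0); substituting into the remaining equation gives: wrap(wrap(g(4,tree(0,0)))) ≐ wrap(Y). Substituting into the earlier binding gives L := g(4,tree(0,0)).
Decompose wrap/1: wrap(g(4,tree(0,0))) ≐ Y.
Bind Y := wrap(g(4,tree(0,0))). Substituting into the earlier bindings gives X1 := wrap(wrap(g(4,tree(0,0)))), X := wrap(wrap(g(4,tree(0,0)))).
MGU = { X1 ↦ wrap(wrap(g(4,tree(0,0)))), X ↦ wrap(wrap(g(4,tree(0,0)))), L ↦ g(4,tree(0,0)), W ↦ tree(0,0), Y ↦ wrap(g(4,tree(0,0))) }, so Y ↦ wrap(g(4,tree(0,0))).

wrap(g(4,tree(0,0)))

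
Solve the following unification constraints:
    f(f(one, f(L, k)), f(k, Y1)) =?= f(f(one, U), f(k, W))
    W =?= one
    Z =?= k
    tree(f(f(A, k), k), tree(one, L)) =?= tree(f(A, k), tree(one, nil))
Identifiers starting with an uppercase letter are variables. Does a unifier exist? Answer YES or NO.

NO

Decompose f/2: f(one, f(L, k)) =?= f(one, U),  f(k, Y1) =?= f(k, W).
Decompose f/2: one =?= one,  f(L, k) =?= U.
Delete trivial equation one =?= one.
Bind U := f(L, k); no other remaining equation mentions U.
Decompose f/2: k =?= k,  Y1 =?= W.
Delete trivial equation k =?= k.
Bind Y1 := W; no other remaining equation mentions Y1.
Bind W := one; no other remaining equation mentions W. Substituting into the earlier binding gives Y1 := one.
Bind Z := k; no other remaining equation mentions Z.
Decompose tree/2: f(f(A, k), k) =?= f(A, k),  tree(one, L) =?= tree(one, nil).
Decompose f/2: f(A, k) =?= A,  k =?= k.
Occurs check fails: A occurs in f(A, k); the equation A =?= f(A, k) has no finite solution.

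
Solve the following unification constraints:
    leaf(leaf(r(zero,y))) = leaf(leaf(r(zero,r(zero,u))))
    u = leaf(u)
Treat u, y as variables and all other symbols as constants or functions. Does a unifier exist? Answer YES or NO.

Decompose leaf/1: leaf(r(zero,y)) = leaf(r(zero,r(zero,u))).
Decompose leaf/1: r(zero,y) = r(zero,r(zero,u)).
Decompose r/2: zero = zero,  y = r(zero,u).
Delete trivial equation zero = zero.
Bind y := r(zero,u); no other remaining equation mentions y.
Occurs check fails: u occurs in leaf(u); the equation u = leaf(u) has no finite solution.

NO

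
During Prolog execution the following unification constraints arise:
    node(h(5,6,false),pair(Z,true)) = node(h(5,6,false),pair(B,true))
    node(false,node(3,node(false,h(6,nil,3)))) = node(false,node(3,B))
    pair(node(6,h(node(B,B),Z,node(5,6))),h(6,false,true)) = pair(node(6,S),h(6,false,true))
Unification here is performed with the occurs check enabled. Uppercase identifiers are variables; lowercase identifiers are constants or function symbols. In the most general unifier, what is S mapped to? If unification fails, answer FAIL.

h(node(node(false,h(6,nil,3)),node(false,h(6,nil,3))),node(false,h(6,nil,3)),node(5,6))

Decompose node/2: h(5,6,false) = h(5,6,false),  pair(Z,true) = pair(B,true).
Delete trivial equation h(5,6,false) = h(5,6,false).
Decompose pair/2: Z = B,  true = true.
Bind Z := B; substituting into the one remaining equation that mentions Z gives: pair(node(6,h(node(B,B),B,node(5,6))),h(6,false,true)) = pair(node(6,S),h(6,false,true)).
Delete trivial equation true = true.
Decompose node/2: false = false,  node(3,node(false,h(6,nil,3))) = node(3,B).
Delete trivial equation false = false.
Decompose node/2: 3 = 3,  node(false,h(6,nil,3)) = B.
Delete trivial equation 3 = 3.
Bind B := node(false,h(6,nil,3)); substituting into the remaining equation gives: pair(node(6,h(node(node(false,h(6,nil,3)),node(false,h(6,nil,3))),node(false,h(6,nil,3)),node(5,6))),h(6,false,true)) = pair(node(6,S),h(6,false,true)). Substituting into the earlier binding gives Z := node(false,h(6,nil,3)).
Decompose pair/2: node(6,h(node(node(false,h(6,nil,3)),node(false,h(6,nil,3))),node(false,h(6,nil,3)),node(5,6))) = node(6,S),  h(6,false,true) = h(6,false,true).
Decompose node/2: 6 = 6,  h(node(node(false,h(6,nil,3)),node(false,h(6,nil,3))),node(false,h(6,nil,3)),node(5,6)) = S.
Delete trivial equation 6 = 6.
Bind S := h(node(node(false,h(6,nil,3)),node(false,h(6,nil,3))),node(false,h(6,nil,3)),node(5,6)); no other remaining equation mentions S.
Delete trivial equation h(6,false,true) = h(6,false,true).
MGU = { Z -> node(false,h(6,nil,3)), B -> node(false,h(6,nil,3)), S -> h(node(node(false,h(6,nil,3)),node(false,h(6,nil,3))),node(false,h(6,nil,3)),node(5,6)) }, so S -> h(node(node(false,h(6,nil,3)),node(false,h(6,nil,3))),node(false,h(6,nil,3)),node(5,6)).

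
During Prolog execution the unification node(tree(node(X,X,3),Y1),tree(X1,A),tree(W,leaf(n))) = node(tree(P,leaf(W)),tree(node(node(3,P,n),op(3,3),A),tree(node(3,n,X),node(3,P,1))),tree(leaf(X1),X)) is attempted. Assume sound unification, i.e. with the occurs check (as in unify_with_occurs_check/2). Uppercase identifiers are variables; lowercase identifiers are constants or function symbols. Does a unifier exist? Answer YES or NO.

Decompose node/3: tree(node(X,X,3),Y1) = tree(P,leaf(W)),  tree(X1,A) = tree(node(node(3,P,n),op(3,3),A),tree(node(3,n,X),node(3,P,1))),  tree(W,leaf(n)) = tree(leaf(X1),X).
Decompose tree/2: node(X,X,3) = P,  Y1 = leaf(W).
Bind P := node(X,X,3); substituting into the one remaining equation that mentions P gives: tree(X1,A) = tree(node(node(3,node(X,X,3),n),op(3,3),A),tree(node(3,n,X),node(3,node(X,X,3),1))).
Bind Y1 := leaf(W); no other remaining equation mentions Y1.
Decompose tree/2: X1 = node(node(3,node(X,X,3),n),op(3,3),A),  A = tree(node(3,n,X),node(3,node(X,X,3),1)).
Bind X1 := node(node(3,node(X,X,3),n),op(3,3),A); substituting into the one remaining equation that mentions X1 gives: tree(W,leaf(n)) = tree(leaf(node(node(3,node(X,X,3),n),op(3,3),A)),X).
Bind A := tree(node(3,n,X),node(3,node(X,X,3),1)); substituting into the remaining equation gives: tree(W,leaf(n)) = tree(leaf(node(node(3,node(X,X,3),n),op(3,3),tree(node(3,n,X),node(3,node(X,X,3),1)))),X). Substituting into the earlier binding gives X1 := node(node(3,node(X,X,3),n),op(3,3),tree(node(3,n,X),node(3,node(X,X,3),1))).
Decompose tree/2: W = leaf(node(node(3,node(X,X,3),n),op(3,3),tree(node(3,n,X),node(3,node(X,X,3),1)))),  leaf(n) = X.
Bind W := leaf(node(node(3,node(X,X,3),n),op(3,3),tree(node(3,n,X),node(3,node(X,X,3),1)))); no other remaining equation mentions W. Substituting into the earlier binding gives Y1 := leaf(leaf(node(node(3,node(X,X,3),n),op(3,3),tree(node(3,n,X),node(3,node(X,X,3),1))))).
Bind X := leaf(n). Substituting into the earlier bindings gives P := node(leaf(n),leaf(n),3), Y1 := leaf(leaf(node(node(3,node(leaf(n),leaf(n),3),n),op(3,3),tree(node(3,n,leaf(n)),node(3,node(leaf(n),leaf(n),3),1))))), X1 := node(node(3,node(leaf(n),leaf(n),3),n),op(3,3),tree(node(3,n,leaf(n)),node(3,node(leaf(n),leaf(n),3),1))), A := tree(node(3,n,leaf(n)),node(3,node(leaf(n),leaf(n),3),1)), W := leaf(node(node(3,node(leaf(n),leaf(n),3),n),op(3,3),tree(node(3,n,leaf(n)),node(3,node(leaf(n),leaf(n),3),1)))).
No equations remain and no clash or occurs-check failure arose, so a unifier exists.

YES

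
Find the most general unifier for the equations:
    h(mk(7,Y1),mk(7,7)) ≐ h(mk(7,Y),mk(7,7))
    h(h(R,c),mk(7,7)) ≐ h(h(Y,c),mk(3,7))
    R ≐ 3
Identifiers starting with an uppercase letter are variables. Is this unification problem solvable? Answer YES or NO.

Decompose h/2: mk(7,Y1) ≐ mk(7,Y),  mk(7,7) ≐ mk(7,7).
Decompose mk/2: 7 ≐ 7,  Y1 ≐ Y.
Delete trivial equation 7 ≐ 7.
Bind Y1 := Y; no other remaining equation mentions Y1.
Delete trivial equation mk(7,7) ≐ mk(7,7).
Decompose h/2: h(R,c) ≐ h(Y,c),  mk(7,7) ≐ mk(3,7).
Decompose h/2: R ≐ Y,  c ≐ c.
Bind R := Y; substituting into the one remaining equation that mentions R gives: Y ≐ 3.
Delete trivial equation c ≐ c.
Decompose mk/2: 7 ≐ 3,  7 ≐ 7.
Clash: constants 7 and 3 differ; no unifier exists.

NO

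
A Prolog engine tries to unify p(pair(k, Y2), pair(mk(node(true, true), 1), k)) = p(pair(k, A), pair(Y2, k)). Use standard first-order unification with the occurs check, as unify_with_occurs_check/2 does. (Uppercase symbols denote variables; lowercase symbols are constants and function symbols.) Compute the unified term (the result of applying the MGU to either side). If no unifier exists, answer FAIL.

p(pair(k, mk(node(true, true), 1)), pair(mk(node(true, true), 1), k))

Decompose p/2: pair(k, Y2) = pair(k, A),  pair(mk(node(true, true), 1), k) = pair(Y2, k).
Decompose pair/2: k = k,  Y2 = A.
Delete trivial equation k = k.
Bind Y2 := A; substituting into the remaining equation gives: pair(mk(node(true, true), 1), k) = pair(A, k).
Decompose pair/2: mk(node(true, true), 1) = A,  k = k.
Bind A := mk(node(true, true), 1); no other remaining equation mentions A. Substituting into the earlier binding gives Y2 := mk(node(true, true), 1).
Delete trivial equation k = k.
Applying the MGU to either side gives p(pair(k, mk(node(true, true), 1)), pair(mk(node(true, true), 1), k)).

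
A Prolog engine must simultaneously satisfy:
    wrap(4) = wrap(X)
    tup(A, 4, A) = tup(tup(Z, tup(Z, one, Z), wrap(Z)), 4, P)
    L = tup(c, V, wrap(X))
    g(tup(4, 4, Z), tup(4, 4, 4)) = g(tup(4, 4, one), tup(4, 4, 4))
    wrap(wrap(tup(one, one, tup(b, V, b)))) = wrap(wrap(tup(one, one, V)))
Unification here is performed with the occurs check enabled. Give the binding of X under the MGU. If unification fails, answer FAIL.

FAIL

Decompose wrap/1: 4 = X.
Bind X := 4; substituting into the one remaining equation that mentions X gives: L = tup(c, V, wrap(4)).
Decompose tup/3: A = tup(Z, tup(Z, one, Z), wrap(Z)),  4 = 4,  A = P.
Bind A := tup(Z, tup(Z, one, Z), wrap(Z)); substituting into the one remaining equation that mentions A gives: tup(Z, tup(Z, one, Z), wrap(Z)) = P.
Delete trivial equation 4 = 4.
Bind P := tup(Z, tup(Z, one, Z), wrap(Z)); no other remaining equation mentions P.
Bind L := tup(c, V, wrap(4)); no other remaining equation mentions L.
Decompose g/2: tup(4, 4, Z) = tup(4, 4, one),  tup(4, 4, 4) = tup(4, 4, 4).
Decompose tup/3: 4 = 4,  4 = 4,  Z = one.
Delete trivial equation 4 = 4.
Delete trivial equation 4 = 4.
Bind Z := one; no other remaining equation mentions Z. Substituting into the earlier bindings gives A := tup(one, tup(one, one, one), wrap(one)), P := tup(one, tup(one, one, one), wrap(one)).
Delete trivial equation tup(4, 4, 4) = tup(4, 4, 4).
Decompose wrap/1: wrap(tup(one, one, tup(b, V, b))) = wrap(tup(one, one, V)).
Decompose wrap/1: tup(one, one, tup(b, V, b)) = tup(one, one, V).
Decompose tup/3: one = one,  one = one,  tup(b, V, b) = V.
Delete trivial equation one = one.
Delete trivial equation one = one.
Occurs check fails: V occurs in tup(b, V, b); the equation V = tup(b, V, b) has no finite solution.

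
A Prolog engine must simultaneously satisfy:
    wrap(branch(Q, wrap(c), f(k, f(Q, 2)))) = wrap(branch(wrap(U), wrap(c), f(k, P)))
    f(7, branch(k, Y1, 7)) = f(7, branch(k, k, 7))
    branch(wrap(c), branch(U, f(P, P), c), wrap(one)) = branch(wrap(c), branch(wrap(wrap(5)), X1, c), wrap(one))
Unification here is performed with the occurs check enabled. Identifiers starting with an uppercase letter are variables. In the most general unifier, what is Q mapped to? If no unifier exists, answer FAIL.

wrap(wrap(wrap(5)))

Decompose wrap/1: branch(Q, wrap(c), f(k, f(Q, 2))) = branch(wrap(U), wrap(c), f(k, P)).
Decompose branch/3: Q = wrap(U),  wrap(c) = wrap(c),  f(k, f(Q, 2)) = f(k, P).
Bind Q := wrap(U); substituting into the one remaining equation that mentions Q gives: f(k, f(wrap(U), 2)) = f(k, P).
Delete trivial equation wrap(c) = wrap(c).
Decompose f/2: k = k,  f(wrap(U), 2) = P.
Delete trivial equation k = k.
Bind P := f(wrap(U), 2); substituting into the one remaining equation that mentions P gives: branch(wrap(c), branch(U, f(f(wrap(U), 2), f(wrap(U), 2)), c), wrap(one)) = branch(wrap(c), branch(wrap(wrap(5)), X1, c), wrap(one)).
Decompose f/2: 7 = 7,  branch(k, Y1, 7) = branch(k, k, 7).
Delete trivial equation 7 = 7.
Decompose branch/3: k = k,  Y1 = k,  7 = 7.
Delete trivial equation k = k.
Bind Y1 := k; no other remaining equation mentions Y1.
Delete trivial equation 7 = 7.
Decompose branch/3: wrap(c) = wrap(c),  branch(U, f(f(wrap(U), 2), f(wrap(U), 2)), c) = branch(wrap(wrap(5)), X1, c),  wrap(one) = wrap(one).
Delete trivial equation wrap(c) = wrap(c).
Decompose branch/3: U = wrap(wrap(5)),  f(f(wrap(U), 2), f(wrap(U), 2)) = X1,  c = c.
Bind U := wrap(wrap(5)); substituting into the one remaining equation that mentions U gives: f(f(wrap(wrap(wrap(5))), 2), f(wrap(wrap(wrap(5))), 2)) = X1. Substituting into the earlier bindings gives Q := wrap(wrap(wrap(5))), P := f(wrap(wrap(wrap(5))), 2).
Bind X1 := f(f(wrap(wrap(wrap(5))), 2), f(wrap(wrap(wrap(5))), 2)); no other remaining equation mentions X1.
Delete trivial equation c = c.
Delete trivial equation wrap(one) = wrap(one).
MGU = { Q -> wrap(wrap(wrap(5))), P -> f(wrap(wrap(wrap(5))), 2), Y1 -> k, U -> wrap(wrap(5)), X1 -> f(f(wrap(wrap(wrap(5))), 2), f(wrap(wrap(wrap(5))), 2)) }, so Q -> wrap(wrap(wrap(5))).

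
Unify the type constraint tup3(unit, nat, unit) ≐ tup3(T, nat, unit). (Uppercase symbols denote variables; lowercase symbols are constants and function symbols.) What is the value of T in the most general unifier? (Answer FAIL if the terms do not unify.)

Decompose tup3/3: unit ≐ T,  nat ≐ nat,  unit ≐ unit.
Bind T := unit; no other remaining equation mentions T.
Delete trivial equation nat ≐ nat.
Delete trivial equation unit ≐ unit.
MGU = { T := unit }, so T := unit.

unit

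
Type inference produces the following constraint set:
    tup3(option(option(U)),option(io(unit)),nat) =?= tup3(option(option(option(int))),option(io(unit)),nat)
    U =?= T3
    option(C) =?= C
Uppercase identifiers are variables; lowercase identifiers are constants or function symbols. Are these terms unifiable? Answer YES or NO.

Decompose tup3/3: option(option(U)) =?= option(option(option(int))),  option(io(unit)) =?= option(io(unit)),  nat =?= nat.
Decompose option/1: option(U) =?= option(option(int)).
Decompose option/1: U =?= option(int).
Bind U := option(int); substituting into the one remaining equation that mentions U gives: option(int) =?= T3.
Delete trivial equation option(io(unit)) =?= option(io(unit)).
Delete trivial equation nat =?= nat.
Bind T3 := option(int); no other remaining equation mentions T3.
Occurs check fails: C occurs in option(C); the equation C =?= option(C) has no finite solution.

NO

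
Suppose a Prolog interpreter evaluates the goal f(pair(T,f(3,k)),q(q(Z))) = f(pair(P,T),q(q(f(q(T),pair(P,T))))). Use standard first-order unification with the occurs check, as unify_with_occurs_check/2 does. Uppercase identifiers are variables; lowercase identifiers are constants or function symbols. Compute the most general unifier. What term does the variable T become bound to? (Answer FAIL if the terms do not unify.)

Decompose f/2: pair(T,f(3,k)) = pair(P,T),  q(q(Z)) = q(q(f(q(T),pair(P,T)))).
Decompose pair/2: T = P,  f(3,k) = T.
Bind T := P; substituting into the remaining equations gives: f(3,k) = P,  q(q(Z)) = q(q(f(q(P),pair(P,P)))).
Bind P := f(3,k); substituting into the remaining equation gives: q(q(Z)) = q(q(f(q(f(3,k)),pair(f(3,k),f(3,k))))). Substituting into the earlier binding gives T := f(3,k).
Decompose q/1: q(Z) = q(f(q(f(3,k)),pair(f(3,k),f(3,k)))).
Decompose q/1: Z = f(q(f(3,k)),pair(f(3,k),f(3,k))).
Bind Z := f(q(f(3,k)),pair(f(3,k),f(3,k))).
MGU = { T -> f(3,k), P -> f(3,k), Z -> f(q(f(3,k)),pair(f(3,k),f(3,k))) }, so T -> f(3,k).

f(3,k)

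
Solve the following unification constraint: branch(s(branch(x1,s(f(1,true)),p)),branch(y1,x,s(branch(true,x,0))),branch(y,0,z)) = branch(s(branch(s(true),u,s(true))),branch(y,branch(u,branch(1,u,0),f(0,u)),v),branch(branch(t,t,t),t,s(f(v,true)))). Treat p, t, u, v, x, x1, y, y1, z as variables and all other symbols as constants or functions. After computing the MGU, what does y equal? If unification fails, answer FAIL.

branch(0,0,0)

Decompose branch/3: s(branch(x1,s(f(1,true)),p)) = s(branch(s(true),u,s(true))),  branch(y1,x,s(branch(true,x,0))) = branch(y,branch(u,branch(1,u,0),f(0,u)),v),  branch(y,0,z) = branch(branch(t,t,t),t,s(f(v,true))).
Decompose s/1: branch(x1,s(f(1,true)),p) = branch(s(true),u,s(true)).
Decompose branch/3: x1 = s(true),  s(f(1,true)) = u,  p = s(true).
Bind x1 := s(true); no other remaining equation mentions x1.
Bind u := s(f(1,true)); substituting into the one remaining equation that mentions u gives: branch(y1,x,s(branch(true,x,0))) = branch(y,branch(s(f(1,true)),branch(1,s(f(1,true)),0),f(0,s(f(1,true)))),v).
Bind p := s(true); no other remaining equation mentions p.
Decompose branch/3: y1 = y,  x = branch(s(f(1,true)),branch(1,s(f(1,true)),0),f(0,s(f(1,true)))),  s(branch(true,x,0)) = v.
Bind y1 := y; no other remaining equation mentions y1.
Bind x := branch(s(f(1,true)),branch(1,s(f(1,true)),0),f(0,s(f(1,true)))); substituting into the one remaining equation that mentions x gives: s(branch(true,branch(s(f(1,true)),branch(1,s(f(1,true)),0),f(0,s(f(1,true)))),0)) = v.
Bind v := s(branch(true,branch(s(f(1,true)),branch(1,s(f(1,true)),0),f(0,s(f(1,true)))),0)); substituting into the remaining equation gives: branch(y,0,z) = branch(branch(t,t,t),t,s(f(s(branch(true,branch(s(f(1,true)),branch(1,s(f(1,true)),0),f(0,s(f(1,true)))),0)),true))).
Decompose branch/3: y = branch(t,t,t),  0 = t,  z = s(f(s(branch(true,branch(s(f(1,true)),branch(1,s(f(1,true)),0),f(0,s(f(1,true)))),0)),true)).
Bind y := branch(t,t,t); no other remaining equation mentions y. Substituting into the earlier binding gives y1 := branch(t,t,t).
Bind t := 0; no other remaining equation mentions t. Substituting into the earlier bindings gives y1 := branch(0,0,0), y := branch(0,0,0).
Bind z := s(f(s(branch(true,branch(s(f(1,true)),branch(1,s(f(1,true)),0),f(0,s(f(1,true)))),0)),true)).
MGU = { x1 -> s(true), u -> s(f(1,true)), p -> s(true), y1 -> branch(0,0,0), x -> branch(s(f(1,true)),branch(1,s(f(1,true)),0),f(0,s(f(1,true)))), v -> s(branch(true,branch(s(f(1,true)),branch(1,s(f(1,true)),0),f(0,s(f(1,true)))),0)), y -> branch(0,0,0), t -> 0, z -> s(f(s(branch(true,branch(s(f(1,true)),branch(1,s(f(1,true)),0),f(0,s(f(1,true)))),0)),true)) }, so y -> branch(0,0,0).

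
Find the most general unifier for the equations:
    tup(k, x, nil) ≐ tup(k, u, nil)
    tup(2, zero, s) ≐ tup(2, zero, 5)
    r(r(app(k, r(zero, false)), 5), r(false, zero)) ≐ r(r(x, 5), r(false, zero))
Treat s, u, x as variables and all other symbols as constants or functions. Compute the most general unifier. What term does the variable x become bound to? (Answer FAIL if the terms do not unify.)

Decompose tup/3: k ≐ k,  x ≐ u,  nil ≐ nil.
Delete trivial equation k ≐ k.
Bind x := u; substituting into the one remaining equation that mentions x gives: r(r(app(k, r(zero, false)), 5), r(false, zero)) ≐ r(r(u, 5), r(false, zero)).
Delete trivial equation nil ≐ nil.
Decompose tup/3: 2 ≐ 2,  zero ≐ zero,  s ≐ 5.
Delete trivial equation 2 ≐ 2.
Delete trivial equation zero ≐ zero.
Bind s := 5; no other remaining equation mentions s.
Decompose r/2: r(app(k, r(zero, false)), 5) ≐ r(u, 5),  r(false, zero) ≐ r(false, zero).
Decompose r/2: app(k, r(zero, false)) ≐ u,  5 ≐ 5.
Bind u := app(k, r(zero, false)); no other remaining equation mentions u. Substituting into the earlier binding gives x := app(k, r(zero, false)).
Delete trivial equation 5 ≐ 5.
Delete trivial equation r(false, zero) ≐ r(false, zero).
MGU = { x := app(k, r(zero, false)), s := 5, u := app(k, r(zero, false)) }, so x := app(k, r(zero, false)).

app(k, r(zero, false))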